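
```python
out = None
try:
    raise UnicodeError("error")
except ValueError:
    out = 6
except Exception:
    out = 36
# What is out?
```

Step-by-step execution trace:
1. `raise UnicodeError(...)` raises UnicodeError.
2. `except ValueError` matches (UnicodeError is a subclass of ValueError) → out = 6.
3. `except Exception` is not reached.
Result: 6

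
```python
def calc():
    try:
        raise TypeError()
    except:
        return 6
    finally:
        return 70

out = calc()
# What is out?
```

Step-by-step execution trace:
1. `calc()` enters try: `raise TypeError()` raises TypeError.
2. bare `except` matches → `return 6` sets pending return value 6.
3. Before returning, `finally: return 70` runs and overrides the pending return.
4. calc() returns 70 → out = 70.
Result: 70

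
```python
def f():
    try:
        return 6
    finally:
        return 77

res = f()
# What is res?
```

Step-by-step execution trace:
1. `f()` enters try: `return 6` sets pending return value 6.
2. Before returning, `finally: return 77` runs and overrides the pending return.
3. f() returns 77 → res = 77.
Result: 77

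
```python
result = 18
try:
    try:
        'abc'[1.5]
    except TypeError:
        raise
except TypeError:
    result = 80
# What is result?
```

Step-by-step execution trace:
1. Inner try: `'abc'[1.5]` raises TypeError.
2. Inner `except TypeError` matches; bare `raise` re-raises the same TypeError.
3. Outer `except TypeError` matches → result = 80.
Result: 80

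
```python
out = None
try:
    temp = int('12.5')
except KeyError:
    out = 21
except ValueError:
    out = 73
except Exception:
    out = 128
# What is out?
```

Step-by-step execution trace:
1. `temp = int('12.5')` raises ValueError.
2. `except KeyError` does not match ValueError; skipped.
3. `except ValueError` matches → out = 73.
4. Remaining except clauses are skipped.
Result: 73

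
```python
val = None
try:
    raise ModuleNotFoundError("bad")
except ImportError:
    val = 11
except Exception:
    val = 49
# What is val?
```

Step-by-step execution trace:
1. `raise ModuleNotFoundError(...)` raises ModuleNotFoundError.
2. `except ImportError` matches (ModuleNotFoundError is a subclass of ImportError) → val = 11.
3. `except Exception` is not reached.
Result: 11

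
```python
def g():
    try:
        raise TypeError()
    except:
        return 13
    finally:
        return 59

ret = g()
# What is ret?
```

Step-by-step execution trace:
1. `g()` enters try: `raise TypeError()` raises TypeError.
2. bare `except` matches → `return 13` sets pending return value 13.
3. Before returning, `finally: return 59` runs and overrides the pending return.
4. g() returns 59 → ret = 59.
Result: 59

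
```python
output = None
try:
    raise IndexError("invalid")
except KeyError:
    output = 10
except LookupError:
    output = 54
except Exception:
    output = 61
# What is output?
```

Step-by-step execution trace:
1. `raise IndexError(...)` raises IndexError.
2. `except KeyError` does not match (IndexError is not a subclass of KeyError); skipped.
3. `except LookupError` matches (IndexError is a subclass of LookupError) → output = 54.
4. `except Exception` is not reached.
Result: 54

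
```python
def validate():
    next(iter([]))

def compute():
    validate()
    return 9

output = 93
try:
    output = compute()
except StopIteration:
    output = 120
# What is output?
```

Step-by-step execution trace:
1. output starts at 93.
2. try: `compute()` calls `validate()`.
3. `validate()` evaluates `next(iter([]))`, which raises StopIteration; it propagates through compute (uncaught).
4. `return 9` in compute is not reached; the assignment to output does not complete.
5. `except StopIteration` matches → output = 120.
Result: 120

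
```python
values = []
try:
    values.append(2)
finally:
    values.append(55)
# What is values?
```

Step-by-step execution trace:
1. try: `values.append(2)` → values = [2].
2. The try body completes without raising.
3. finally always runs: `values.append(55)` → values = [2, 55].
Result: [2, 55]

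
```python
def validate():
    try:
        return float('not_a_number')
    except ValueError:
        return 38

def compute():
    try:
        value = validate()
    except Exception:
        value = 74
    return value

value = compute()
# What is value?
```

Step-by-step execution trace:
1. `compute()` calls `validate()`.
2. In validate: `float('not_a_number')` raises ValueError; `except ValueError` catches it → returns 38.
3. In compute: `value = validate()` → value = 38. No exception reaches compute.
4. `except Exception` is skipped; compute returns 38.
5. value = 38.
Result: 38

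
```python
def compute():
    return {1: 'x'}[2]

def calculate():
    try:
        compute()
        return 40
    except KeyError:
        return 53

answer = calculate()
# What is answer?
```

Step-by-step execution trace:
1. `calculate()` calls `compute()`.
2. `compute()` evaluates `{1: 'x'}[2]`, which raises KeyError; it propagates to the caller.
3. `return 40` is not reached.
4. `except KeyError` in calculate matches → returns 53.
5. answer = 53.
Result: 53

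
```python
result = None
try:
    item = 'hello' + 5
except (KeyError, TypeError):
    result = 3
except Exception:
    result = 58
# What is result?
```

Step-by-step execution trace:
1. `item = 'hello' + 5` raises TypeError.
2. `except (KeyError, TypeError)` matches (TypeError is in the tuple) → result = 3.
3. `except Exception` is not reached.
Result: 3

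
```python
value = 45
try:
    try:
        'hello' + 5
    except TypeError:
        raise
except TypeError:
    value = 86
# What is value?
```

Step-by-step execution trace:
1. Inner try: `'hello' + 5` raises TypeError.
2. Inner `except TypeError` matches; bare `raise` re-raises the same TypeError.
3. Outer `except TypeError` matches → value = 86.
Result: 86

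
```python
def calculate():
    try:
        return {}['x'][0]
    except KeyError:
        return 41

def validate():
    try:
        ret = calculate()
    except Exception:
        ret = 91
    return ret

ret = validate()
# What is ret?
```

Step-by-step execution trace:
1. `validate()` calls `calculate()`.
2. In calculate: `{}['x'][0]` raises KeyError; `except KeyError` catches it → returns 41.
3. In validate: `ret = calculate()` → ret = 41. No exception reaches validate.
4. `except Exception` is skipped; validate returns 41.
5. ret = 41.
Result: 41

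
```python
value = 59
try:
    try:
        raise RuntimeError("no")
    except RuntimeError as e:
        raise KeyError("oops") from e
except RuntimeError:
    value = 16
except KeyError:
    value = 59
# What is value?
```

Step-by-step execution trace:
1. Inner try raises RuntimeError; inner `except RuntimeError as e` catches it.
2. `raise KeyError(...) from e` raises KeyError (RuntimeError is attached as __cause__, but only KeyError is active).
3. Outer `except RuntimeError` does not match KeyError; skipped.
4. Outer `except KeyError` matches → value = 59.
Result: 59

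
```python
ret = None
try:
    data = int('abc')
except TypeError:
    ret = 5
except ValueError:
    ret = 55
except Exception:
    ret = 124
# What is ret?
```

Step-by-step execution trace:
1. `data = int('abc')` raises ValueError.
2. `except TypeError` does not match ValueError; skipped.
3. `except ValueError` matches → ret = 55.
4. Remaining except clauses are skipped.
Result: 55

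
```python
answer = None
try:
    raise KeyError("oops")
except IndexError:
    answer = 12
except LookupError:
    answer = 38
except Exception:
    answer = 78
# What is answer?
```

Step-by-step execution trace:
1. `raise KeyError(...)` raises KeyError.
2. `except IndexError` does not match (KeyError is not a subclass of IndexError); skipped.
3. `except LookupError` matches (KeyError is a subclass of LookupError) → answer = 38.
4. `except Exception` is not reached.
Result: 38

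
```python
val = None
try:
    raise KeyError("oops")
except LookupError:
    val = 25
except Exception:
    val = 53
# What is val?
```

Step-by-step execution trace:
1. `raise KeyError(...)` raises KeyError.
2. `except LookupError` matches (KeyError is a subclass of LookupError) → val = 25.
3. `except Exception` is not reached.
Result: 25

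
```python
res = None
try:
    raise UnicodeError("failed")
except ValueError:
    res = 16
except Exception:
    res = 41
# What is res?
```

Step-by-step execution trace:
1. `raise UnicodeError(...)` raises UnicodeError.
2. `except ValueError` matches (UnicodeError is a subclass of ValueError) → res = 16.
3. `except Exception` is not reached.
Result: 16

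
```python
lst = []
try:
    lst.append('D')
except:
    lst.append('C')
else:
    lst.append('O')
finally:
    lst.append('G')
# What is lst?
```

Step-by-step execution trace:
1. try: `lst.append('D')` → lst = ['D']. No exception raised.
2. `except` is skipped.
3. `else` runs: `lst.append('O')` → lst = ['D', 'O'].
4. `finally` always runs: `lst.append('G')` → lst = ['D', 'O', 'G'].
Result: ['D', 'O', 'G']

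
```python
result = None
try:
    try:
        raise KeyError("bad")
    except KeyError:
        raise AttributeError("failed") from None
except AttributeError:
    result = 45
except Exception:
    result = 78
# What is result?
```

Step-by-step execution trace:
1. Inner try raises KeyError; inner `except KeyError` catches it.
2. `raise AttributeError(...) from None` raises AttributeError (from None suppresses __context__, but the active exception is still AttributeError).
3. Outer `except AttributeError` matches → result = 45.
4. `except Exception` is not reached.
Result: 45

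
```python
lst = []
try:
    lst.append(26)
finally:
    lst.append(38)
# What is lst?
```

Step-by-step execution trace:
1. try: `lst.append(26)` → lst = [26].
2. The try body completes without raising.
3. finally always runs: `lst.append(38)` → lst = [26, 38].
Result: [26, 38]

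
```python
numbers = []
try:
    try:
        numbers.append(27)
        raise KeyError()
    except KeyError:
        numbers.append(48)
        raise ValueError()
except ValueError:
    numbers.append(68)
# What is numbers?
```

Step-by-step execution trace:
1. Inner try: `numbers.append(27)` → numbers = [27].
2. `raise KeyError()` raises KeyError.
3. Inner `except KeyError` matches → `numbers.append(48)` → numbers = [27, 48].
4. `raise ValueError()` raises ValueError; propagates to outer try.
5. Outer `except ValueError` matches → `numbers.append(68)` → numbers = [27, 48, 68].
Result: [27, 48, 68]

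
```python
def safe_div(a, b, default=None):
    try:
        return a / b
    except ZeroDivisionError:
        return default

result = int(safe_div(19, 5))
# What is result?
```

Step-by-step execution trace:
1. `safe_div(19, 5)` enters try: `return 19 / 5` → returns 3.8. No exception raised.
2. `except ZeroDivisionError` is skipped.
3. `int(3.8)` → 3 → result = 3.
Result: 3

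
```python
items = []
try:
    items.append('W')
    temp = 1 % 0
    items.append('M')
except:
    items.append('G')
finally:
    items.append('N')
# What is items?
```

Step-by-step execution trace:
1. try: `items.append('W')` → items = ['W'].
2. `temp = 1 % 0` raises ZeroDivisionError; `items.append('M')` is not reached.
3. bare `except` matches → `items.append('G')` → items = ['W', 'G'].
4. finally always runs: `items.append('N')` → items = ['W', 'G', 'N'].
Result: ['W', 'G', 'N']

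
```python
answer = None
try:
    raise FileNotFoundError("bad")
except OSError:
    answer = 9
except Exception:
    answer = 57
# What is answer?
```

Step-by-step execution trace:
1. `raise FileNotFoundError(...)` raises FileNotFoundError.
2. `except OSError` matches (FileNotFoundError is a subclass of OSError) → answer = 9.
3. `except Exception` is not reached.
Result: 9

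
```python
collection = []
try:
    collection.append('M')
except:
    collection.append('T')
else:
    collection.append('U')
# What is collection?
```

Step-by-step execution trace:
1. try: `collection.append('M')` → collection = ['M']. No exception raised.
2. `except` is skipped.
3. `else` runs (try completed without exception): `collection.append('U')` → collection = ['M', 'U'].
Result: ['M', 'U']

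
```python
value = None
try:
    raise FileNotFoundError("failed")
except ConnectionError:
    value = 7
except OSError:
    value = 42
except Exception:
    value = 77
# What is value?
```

Step-by-step execution trace:
1. `raise FileNotFoundError(...)` raises FileNotFoundError.
2. `except ConnectionError` does not match (FileNotFoundError is not a subclass of ConnectionError); skipped.
3. `except OSError` matches (FileNotFoundError is a subclass of OSError) → value = 42.
4. `except Exception` is not reached.
Result: 42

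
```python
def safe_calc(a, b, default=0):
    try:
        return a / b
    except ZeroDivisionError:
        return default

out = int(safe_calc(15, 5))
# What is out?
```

Step-by-step execution trace:
1. `safe_calc(15, 5)` enters try: `return 15 / 5` → returns 3.0. No exception raised.
2. `except ZeroDivisionError` is skipped.
3. `int(3.0)` → 3 → out = 3.
Result: 3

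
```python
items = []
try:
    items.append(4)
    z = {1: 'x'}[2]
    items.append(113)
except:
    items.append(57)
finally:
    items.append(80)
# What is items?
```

Step-by-step execution trace:
1. try: `items.append(4)` → items = [4].
2. `z = {1: 'x'}[2]` raises KeyError; `items.append(113)` is not reached.
3. bare `except` matches → `items.append(57)` → items = [4, 57].
4. finally always runs: `items.append(80)` → items = [4, 57, 80].
Result: [4, 57, 80]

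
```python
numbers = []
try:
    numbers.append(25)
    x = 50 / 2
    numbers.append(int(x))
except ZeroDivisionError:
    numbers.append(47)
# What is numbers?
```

Step-by-step execution trace:
1. try: `numbers.append(25)` → numbers = [25].
2. `x = 50 / 2` → x = 25.0. No exception raised.
3. `numbers.append(int(x))` → numbers = [25, 25].
4. `except ZeroDivisionError` is skipped (no exception was raised).
Result: [25, 25]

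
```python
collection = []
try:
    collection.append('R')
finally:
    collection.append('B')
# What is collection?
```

Step-by-step execution trace:
1. try: `collection.append('R')` → collection = ['R'].
2. The try body completes without raising.
3. finally always runs: `collection.append('B')` → collection = ['R', 'B'].
Result: ['R', 'B']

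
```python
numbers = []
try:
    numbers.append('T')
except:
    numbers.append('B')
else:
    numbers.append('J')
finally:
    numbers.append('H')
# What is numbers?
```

Step-by-step execution trace:
1. try: `numbers.append('T')` → numbers = ['T']. No exception raised.
2. `except` is skipped.
3. `else` runs: `numbers.append('J')` → numbers = ['T', 'J'].
4. `finally` always runs: `numbers.append('H')` → numbers = ['T', 'J', 'H'].
Result: ['T', 'J', 'H']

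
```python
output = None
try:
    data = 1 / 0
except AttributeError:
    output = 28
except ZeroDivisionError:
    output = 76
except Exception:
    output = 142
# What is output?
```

Step-by-step execution trace:
1. `data = 1 / 0` raises ZeroDivisionError.
2. `except AttributeError` does not match ZeroDivisionError; skipped.
3. `except ZeroDivisionError` matches → output = 76.
4. Remaining except clauses are skipped.
Result: 76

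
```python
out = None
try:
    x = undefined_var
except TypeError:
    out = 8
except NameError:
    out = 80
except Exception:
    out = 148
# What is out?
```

Step-by-step execution trace:
1. `x = undefined_var` raises NameError.
2. `except TypeError` does not match NameError; skipped.
3. `except NameError` matches → out = 80.
4. Remaining except clauses are skipped.
Result: 80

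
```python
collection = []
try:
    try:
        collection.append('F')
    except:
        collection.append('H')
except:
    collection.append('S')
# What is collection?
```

Step-by-step execution trace:
1. Inner try: `collection.append('F')` → collection = ['F']. No exception raised.
2. Inner `except` is skipped.
3. Inner try completes normally; outer `except` is skipped.
Result: ['F']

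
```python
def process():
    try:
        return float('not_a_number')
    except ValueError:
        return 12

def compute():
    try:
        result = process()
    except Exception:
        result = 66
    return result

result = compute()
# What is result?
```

Step-by-step execution trace:
1. `compute()` calls `process()`.
2. In process: `float('not_a_number')` raises ValueError; `except ValueError` catches it → returns 12.
3. In compute: `result = process()` → result = 12. No exception reaches compute.
4. `except Exception` is skipped; compute returns 12.
5. result = 12.
Result: 12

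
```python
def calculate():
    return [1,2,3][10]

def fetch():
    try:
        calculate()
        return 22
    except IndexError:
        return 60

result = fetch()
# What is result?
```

Step-by-step execution trace:
1. `fetch()` calls `calculate()`.
2. `calculate()` evaluates `[1,2,3][10]`, which raises IndexError; it propagates to the caller.
3. `return 22` is not reached.
4. `except IndexError` in fetch matches → returns 60.
5. result = 60.
Result: 60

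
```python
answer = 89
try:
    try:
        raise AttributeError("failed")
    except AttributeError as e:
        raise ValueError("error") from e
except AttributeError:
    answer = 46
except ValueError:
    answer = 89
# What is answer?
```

Step-by-step execution trace:
1. Inner try raises AttributeError; inner `except AttributeError as e` catches it.
2. `raise ValueError(...) from e` raises ValueError (AttributeError is attached as __cause__, but only ValueError is active).
3. Outer `except AttributeError` does not match ValueError; skipped.
4. Outer `except ValueError` matches → answer = 89.
Result: 89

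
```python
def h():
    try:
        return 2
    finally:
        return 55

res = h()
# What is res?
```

Step-by-step execution trace:
1. `h()` enters try: `return 2` sets pending return value 2.
2. Before returning, `finally: return 55` runs and overrides the pending return.
3. h() returns 55 → res = 55.
Result: 55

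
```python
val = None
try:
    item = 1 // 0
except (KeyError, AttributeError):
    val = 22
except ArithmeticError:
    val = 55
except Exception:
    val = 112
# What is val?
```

Step-by-step execution trace:
1. `item = 1 // 0` raises ZeroDivisionError.
2. `except (KeyError, AttributeError)` does not match ZeroDivisionError; skipped.
3. `except ArithmeticError` matches (ZeroDivisionError is a subclass of ArithmeticError) → val = 55.
4. `except Exception` is not reached.
Result: 55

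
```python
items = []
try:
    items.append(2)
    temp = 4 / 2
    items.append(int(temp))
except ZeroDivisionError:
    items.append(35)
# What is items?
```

Step-by-step execution trace:
1. try: `items.append(2)` → items = [2].
2. `temp = 4 / 2` → temp = 2.0. No exception raised.
3. `items.append(int(temp))` → items = [2, 2].
4. `except ZeroDivisionError` is skipped (no exception was raised).
Result: [2, 2]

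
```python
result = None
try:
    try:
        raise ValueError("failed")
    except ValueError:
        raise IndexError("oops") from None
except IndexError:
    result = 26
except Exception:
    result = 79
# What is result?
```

Step-by-step execution trace:
1. Inner try raises ValueError; inner `except ValueError` catches it.
2. `raise IndexError(...) from None` raises IndexError (from None suppresses __context__, but the active exception is still IndexError).
3. Outer `except IndexError` matches → result = 26.
4. `except Exception` is not reached.
Result: 26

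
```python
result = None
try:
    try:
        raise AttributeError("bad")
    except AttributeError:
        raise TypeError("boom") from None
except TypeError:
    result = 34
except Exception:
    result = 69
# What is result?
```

Step-by-step execution trace:
1. Inner try raises AttributeError; inner `except AttributeError` catches it.
2. `raise TypeError(...) from None` raises TypeError (from None suppresses __context__, but the active exception is still TypeError).
3. Outer `except TypeError` matches → result = 34.
4. `except Exception` is not reached.
Result: 34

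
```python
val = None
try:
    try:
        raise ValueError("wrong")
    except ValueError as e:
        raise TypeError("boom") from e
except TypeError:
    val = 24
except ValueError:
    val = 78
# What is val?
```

Step-by-step execution trace:
1. Inner try raises ValueError; inner `except ValueError as e` catches it.
2. `raise TypeError(...) from e` raises TypeError (ValueError is attached as __cause__, but only TypeError is active).
3. Outer `except TypeError` matches → val = 24.
4. `except ValueError` is not reached.
Result: 24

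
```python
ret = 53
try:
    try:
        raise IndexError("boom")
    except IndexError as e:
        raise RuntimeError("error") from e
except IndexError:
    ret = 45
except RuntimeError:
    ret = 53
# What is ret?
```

Step-by-step execution trace:
1. Inner try raises IndexError; inner `except IndexError as e` catches it.
2. `raise RuntimeError(...) from e` raises RuntimeError (IndexError is attached as __cause__, but only RuntimeError is active).
3. Outer `except IndexError` does not match RuntimeError; skipped.
4. Outer `except RuntimeError` matches → ret = 53.
Result: 53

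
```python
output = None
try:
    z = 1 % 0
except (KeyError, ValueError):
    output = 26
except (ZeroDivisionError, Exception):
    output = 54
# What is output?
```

Step-by-step execution trace:
1. `z = 1 % 0` raises ZeroDivisionError.
2. `except (KeyError, ValueError)` does not match ZeroDivisionError; skipped.
3. `except (ZeroDivisionError, Exception)` matches (ZeroDivisionError is in the tuple) → output = 54.
Result: 54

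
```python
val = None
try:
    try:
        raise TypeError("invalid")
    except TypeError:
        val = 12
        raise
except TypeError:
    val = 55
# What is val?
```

Step-by-step execution trace:
1. Inner try: `raise TypeError("invalid")` raises TypeError.
2. Inner `except TypeError` matches → val = 12.
3. bare `raise` re-raises the same TypeError.
4. Outer `except TypeError` matches → val = 55.
Result: 55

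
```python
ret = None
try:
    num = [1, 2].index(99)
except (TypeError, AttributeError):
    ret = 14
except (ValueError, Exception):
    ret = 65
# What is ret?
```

Step-by-step execution trace:
1. `num = [1, 2].index(99)` raises ValueError.
2. `except (TypeError, AttributeError)` does not match ValueError; skipped.
3. `except (ValueError, Exception)` matches (ValueError is in the tuple) → ret = 65.
Result: 65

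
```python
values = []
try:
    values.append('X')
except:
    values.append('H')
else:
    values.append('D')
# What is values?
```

Step-by-step execution trace:
1. try: `values.append('X')` → values = ['X']. No exception raised.
2. `except` is skipped.
3. `else` runs (try completed without exception): `values.append('D')` → values = ['X', 'D'].
Result: ['X', 'D']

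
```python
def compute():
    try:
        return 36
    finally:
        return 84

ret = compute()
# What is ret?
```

Step-by-step execution trace:
1. `compute()` enters try: `return 36` sets pending return value 36.
2. Before returning, `finally: return 84` runs and overrides the pending return.
3. compute() returns 84 → ret = 84.
Result: 84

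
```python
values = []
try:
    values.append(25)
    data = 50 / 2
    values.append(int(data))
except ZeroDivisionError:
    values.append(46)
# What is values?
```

Step-by-step execution trace:
1. try: `values.append(25)` → values = [25].
2. `data = 50 / 2` → data = 25.0. No exception raised.
3. `values.append(int(data))` → values = [25, 25].
4. `except ZeroDivisionError` is skipped (no exception was raised).
Result: [25, 25]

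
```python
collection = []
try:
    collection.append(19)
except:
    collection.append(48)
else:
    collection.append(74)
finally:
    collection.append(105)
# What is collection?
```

Step-by-step execution trace:
1. try: `collection.append(19)` → collection = [19]. No exception raised.
2. `except` is skipped.
3. `else` runs: `collection.append(74)` → collection = [19, 74].
4. `finally` always runs: `collection.append(105)` → collection = [19, 74, 105].
Result: [19, 74, 105]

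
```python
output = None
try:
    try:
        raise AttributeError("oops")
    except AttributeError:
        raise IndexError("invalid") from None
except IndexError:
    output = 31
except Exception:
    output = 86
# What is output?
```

Step-by-step execution trace:
1. Inner try raises AttributeError; inner `except AttributeError` catches it.
2. `raise IndexError(...) from None` raises IndexError (from None suppresses __context__, but the active exception is still IndexError).
3. Outer `except IndexError` matches → output = 31.
4. `except Exception` is not reached.
Result: 31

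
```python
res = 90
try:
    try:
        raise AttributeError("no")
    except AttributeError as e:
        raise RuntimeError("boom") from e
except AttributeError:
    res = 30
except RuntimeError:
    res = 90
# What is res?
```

Step-by-step execution trace:
1. Inner try raises AttributeError; inner `except AttributeError as e` catches it.
2. `raise RuntimeError(...) from e` raises RuntimeError (AttributeError is attached as __cause__, but only RuntimeError is active).
3. Outer `except AttributeError` does not match RuntimeError; skipped.
4. Outer `except RuntimeError` matches → res = 90.
Result: 90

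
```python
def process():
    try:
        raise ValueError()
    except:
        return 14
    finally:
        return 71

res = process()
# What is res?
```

Step-by-step execution trace:
1. `process()` enters try: `raise ValueError()` raises ValueError.
2. bare `except` matches → `return 14` sets pending return value 14.
3. Before returning, `finally: return 71` runs and overrides the pending return.
4. process() returns 71 → res = 71.
Result: 71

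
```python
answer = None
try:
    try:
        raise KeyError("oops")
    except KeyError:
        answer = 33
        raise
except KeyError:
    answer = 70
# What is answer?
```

Step-by-step execution trace:
1. Inner try: `raise KeyError("oops")` raises KeyError.
2. Inner `except KeyError` matches → answer = 33.
3. bare `raise` re-raises the same KeyError.
4. Outer `except KeyError` matches → answer = 70.
Result: 70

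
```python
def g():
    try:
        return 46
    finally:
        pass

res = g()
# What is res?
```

Step-by-step execution trace:
1. `g()` enters try: `return 46` sets pending return value 46.
2. Before returning, `finally: pass` runs (no effect).
3. g() returns 46 → res = 46.
Result: 46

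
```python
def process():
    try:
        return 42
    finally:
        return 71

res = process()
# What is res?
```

Step-by-step execution trace:
1. `process()` enters try: `return 42` sets pending return value 42.
2. Before returning, `finally: return 71` runs and overrides the pending return.
3. process() returns 71 → res = 71.
Result: 71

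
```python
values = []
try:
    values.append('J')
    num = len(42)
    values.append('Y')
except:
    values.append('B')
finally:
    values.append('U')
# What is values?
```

Step-by-step execution trace:
1. try: `values.append('J')` → values = ['J'].
2. `num = len(42)` raises TypeError; `values.append('Y')` is not reached.
3. bare `except` matches → `values.append('B')` → values = ['J', 'B'].
4. finally always runs: `values.append('U')` → values = ['J', 'B', 'U'].
Result: ['J', 'B', 'U']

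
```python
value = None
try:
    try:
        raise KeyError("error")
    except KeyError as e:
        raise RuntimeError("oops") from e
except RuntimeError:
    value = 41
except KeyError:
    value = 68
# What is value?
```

Step-by-step execution trace:
1. Inner try raises KeyError; inner `except KeyError as e` catches it.
2. `raise RuntimeError(...) from e` raises RuntimeError (KeyError is attached as __cause__, but only RuntimeError is active).
3. Outer `except RuntimeError` matches → value = 41.
4. `except KeyError` is not reached.
Result: 41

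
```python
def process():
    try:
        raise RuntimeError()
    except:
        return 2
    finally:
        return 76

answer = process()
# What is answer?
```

Step-by-step execution trace:
1. `process()` enters try: `raise RuntimeError()` raises RuntimeError.
2. bare `except` matches → `return 2` sets pending return value 2.
3. Before returning, `finally: return 76` runs and overrides the pending return.
4. process() returns 76 → answer = 76.
Result: 76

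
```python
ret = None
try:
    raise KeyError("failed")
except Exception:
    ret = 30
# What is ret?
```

Step-by-step execution trace:
1. `raise KeyError(...)` raises KeyError.
2. `except Exception` matches (KeyError is a subclass of Exception) → ret = 30.
Result: 30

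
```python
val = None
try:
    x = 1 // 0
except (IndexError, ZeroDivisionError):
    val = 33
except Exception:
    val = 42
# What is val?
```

Step-by-step execution trace:
1. `x = 1 // 0` raises ZeroDivisionError.
2. `except (IndexError, ZeroDivisionError)` matches (ZeroDivisionError is in the tuple) → val = 33.
3. `except Exception` is not reached.
Result: 33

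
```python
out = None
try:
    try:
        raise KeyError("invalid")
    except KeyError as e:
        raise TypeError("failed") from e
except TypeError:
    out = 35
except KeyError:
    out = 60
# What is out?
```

Step-by-step execution trace:
1. Inner try raises KeyError; inner `except KeyError as e` catches it.
2. `raise TypeError(...) from e` raises TypeError (KeyError is attached as __cause__, but only TypeError is active).
3. Outer `except TypeError` matches → out = 35.
4. `except KeyError` is not reached.
Result: 35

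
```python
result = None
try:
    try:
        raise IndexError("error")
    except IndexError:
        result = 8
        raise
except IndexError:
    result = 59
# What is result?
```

Step-by-step execution trace:
1. Inner try: `raise IndexError("error")` raises IndexError.
2. Inner `except IndexError` matches → result = 8.
3. bare `raise` re-raises the same IndexError.
4. Outer `except IndexError` matches → result = 59.
Result: 59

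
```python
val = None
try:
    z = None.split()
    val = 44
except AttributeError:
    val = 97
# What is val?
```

Step-by-step execution trace:
1. `z = None.split()` raises AttributeError.
2. `val = 44` is not reached.
3. `except AttributeError` matches → val = 97.
Result: 97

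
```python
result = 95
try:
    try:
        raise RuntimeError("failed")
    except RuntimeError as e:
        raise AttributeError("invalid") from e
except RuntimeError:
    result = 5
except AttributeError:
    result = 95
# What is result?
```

Step-by-step execution trace:
1. Inner try raises RuntimeError; inner `except RuntimeError as e` catches it.
2. `raise AttributeError(...) from e` raises AttributeError (RuntimeError is attached as __cause__, but only AttributeError is active).
3. Outer `except RuntimeError` does not match AttributeError; skipped.
4. Outer `except AttributeError` matches → result = 95.
Result: 95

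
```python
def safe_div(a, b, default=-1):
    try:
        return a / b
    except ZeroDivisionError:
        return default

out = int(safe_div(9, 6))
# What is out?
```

Step-by-step execution trace:
1. `safe_div(9, 6)` enters try: `return 9 / 6` → returns 1.5. No exception raised.
2. `except ZeroDivisionError` is skipped.
3. `int(1.5)` → 1 → out = 1.
Result: 1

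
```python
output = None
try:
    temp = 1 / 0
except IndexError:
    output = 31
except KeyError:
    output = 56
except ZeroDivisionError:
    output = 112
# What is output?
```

Step-by-step execution trace:
1. `temp = 1 / 0` raises ZeroDivisionError.
2. `except IndexError` does not match ZeroDivisionError; skipped.
3. `except KeyError` does not match ZeroDivisionError; skipped.
4. `except ZeroDivisionError` matches → output = 112.
Result: 112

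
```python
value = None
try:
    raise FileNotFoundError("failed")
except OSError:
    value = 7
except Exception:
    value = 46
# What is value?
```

Step-by-step execution trace:
1. `raise FileNotFoundError(...)` raises FileNotFoundError.
2. `except OSError` matches (FileNotFoundError is a subclass of OSError) → value = 7.
3. `except Exception` is not reached.
Result: 7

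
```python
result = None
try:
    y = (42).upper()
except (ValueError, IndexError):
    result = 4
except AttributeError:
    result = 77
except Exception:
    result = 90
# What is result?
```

Step-by-step execution trace:
1. `y = (42).upper()` raises AttributeError.
2. `except (ValueError, IndexError)` does not match AttributeError; skipped.
3. `except AttributeError` matches (exact type match) → result = 77.
4. `except Exception` is not reached.
Result: 77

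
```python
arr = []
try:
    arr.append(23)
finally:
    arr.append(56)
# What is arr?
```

Step-by-step execution trace:
1. try: `arr.append(23)` → arr = [23].
2. The try body completes without raising.
3. finally always runs: `arr.append(56)` → arr = [23, 56].
Result: [23, 56]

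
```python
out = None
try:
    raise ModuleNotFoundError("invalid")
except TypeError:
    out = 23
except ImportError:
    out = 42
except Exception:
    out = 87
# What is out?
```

Step-by-step execution trace:
1. `raise ModuleNotFoundError(...)` raises ModuleNotFoundError.
2. `except TypeError` does not match (ModuleNotFoundError is not a subclass of TypeError); skipped.
3. `except ImportError` matches (ModuleNotFoundError is a subclass of ImportError) → out = 42.
4. `except Exception` is not reached.
Result: 42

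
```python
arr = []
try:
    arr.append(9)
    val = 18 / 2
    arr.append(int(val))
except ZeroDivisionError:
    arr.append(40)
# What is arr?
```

Step-by-step execution trace:
1. try: `arr.append(9)` → arr = [9].
2. `val = 18 / 2` → val = 9.0. No exception raised.
3. `arr.append(int(val))` → arr = [9, 9].
4. `except ZeroDivisionError` is skipped (no exception was raised).
Result: [9, 9]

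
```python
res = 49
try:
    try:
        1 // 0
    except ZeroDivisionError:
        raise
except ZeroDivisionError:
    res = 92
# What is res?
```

Step-by-step execution trace:
1. Inner try: `1 // 0` raises ZeroDivisionError.
2. Inner `except ZeroDivisionError` matches; bare `raise` re-raises the same ZeroDivisionError.
3. Outer `except ZeroDivisionError` matches → res = 92.
Result: 92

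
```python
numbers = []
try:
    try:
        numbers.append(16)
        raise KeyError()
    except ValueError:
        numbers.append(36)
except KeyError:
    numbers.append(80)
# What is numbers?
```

Step-by-step execution trace:
1. Inner try: `numbers.append(16)` → numbers = [16].
2. `raise KeyError()` raises KeyError.
3. Inner `except ValueError` does not match KeyError; exception propagates to outer try.
4. Outer `except KeyError` matches → `numbers.append(80)` → numbers = [16, 80].
Result: [16, 80]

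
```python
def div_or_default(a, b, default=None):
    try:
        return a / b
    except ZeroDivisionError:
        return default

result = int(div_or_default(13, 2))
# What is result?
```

Step-by-step execution trace:
1. `div_or_default(13, 2)` enters try: `return 13 / 2` → returns 6.5. No exception raised.
2. `except ZeroDivisionError` is skipped.
3. `int(6.5)` → 6 → result = 6.
Result: 6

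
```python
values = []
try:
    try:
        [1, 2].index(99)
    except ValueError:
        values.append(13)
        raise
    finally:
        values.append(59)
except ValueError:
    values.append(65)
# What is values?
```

Step-by-step execution trace:
1. Inner try: `[1, 2].index(99)` raises ValueError.
2. Inner `except ValueError` matches → `values.append(13)` → values = [13].
3. bare `raise` re-raises ValueError.
4. Inner `finally` runs during unwinding: `values.append(59)` → values = [13, 59].
5. Outer `except ValueError` matches → `values.append(65)` → values = [13, 59, 65].
Result: [13, 59, 65]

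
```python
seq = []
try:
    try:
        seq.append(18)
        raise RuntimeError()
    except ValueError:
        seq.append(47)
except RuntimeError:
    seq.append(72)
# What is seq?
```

Step-by-step execution trace:
1. Inner try: `seq.append(18)` → seq = [18].
2. `raise RuntimeError()` raises RuntimeError.
3. Inner `except ValueError` does not match RuntimeError; exception propagates to outer try.
4. Outer `except RuntimeError` matches → `seq.append(72)` → seq = [18, 72].
Result: [18, 72]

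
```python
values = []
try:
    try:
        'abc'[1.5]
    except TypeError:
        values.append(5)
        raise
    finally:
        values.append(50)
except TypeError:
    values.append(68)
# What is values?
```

Step-by-step execution trace:
1. Inner try: `'abc'[1.5]` raises TypeError.
2. Inner `except TypeError` matches → `values.append(5)` → values = [5].
3. bare `raise` re-raises TypeError.
4. Inner `finally` runs during unwinding: `values.append(50)` → values = [5, 50].
5. Outer `except TypeError` matches → `values.append(68)` → values = [5, 50, 68].
Result: [5, 50, 68]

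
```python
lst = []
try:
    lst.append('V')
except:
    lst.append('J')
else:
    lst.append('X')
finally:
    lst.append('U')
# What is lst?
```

Step-by-step execution trace:
1. try: `lst.append('V')` → lst = ['V']. No exception raised.
2. `except` is skipped.
3. `else` runs: `lst.append('X')` → lst = ['V', 'X'].
4. `finally` always runs: `lst.append('U')` → lst = ['V', 'X', 'U'].
Result: ['V', 'X', 'U']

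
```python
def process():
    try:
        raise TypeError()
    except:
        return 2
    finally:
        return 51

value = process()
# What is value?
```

Step-by-step execution trace:
1. `process()` enters try: `raise TypeError()` raises TypeError.
2. bare `except` matches → `return 2` sets pending return value 2.
3. Before returning, `finally: return 51` runs and overrides the pending return.
4. process() returns 51 → value = 51.
Result: 51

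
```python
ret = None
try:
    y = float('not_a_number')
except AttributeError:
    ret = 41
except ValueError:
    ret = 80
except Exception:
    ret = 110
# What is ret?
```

Step-by-step execution trace:
1. `y = float('not_a_number')` raises ValueError.
2. `except AttributeError` does not match ValueError; skipped.
3. `except ValueError` matches → ret = 80.
4. Remaining except clauses are skipped.
Result: 80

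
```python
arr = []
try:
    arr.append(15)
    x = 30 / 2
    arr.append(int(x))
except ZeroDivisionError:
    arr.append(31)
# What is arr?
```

Step-by-step execution trace:
1. try: `arr.append(15)` → arr = [15].
2. `x = 30 / 2` → x = 15.0. No exception raised.
3. `arr.append(int(x))` → arr = [15, 15].
4. `except ZeroDivisionError` is skipped (no exception was raised).
Result: [15, 15]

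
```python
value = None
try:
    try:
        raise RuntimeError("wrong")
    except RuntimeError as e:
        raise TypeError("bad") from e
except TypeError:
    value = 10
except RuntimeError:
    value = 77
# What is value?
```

Step-by-step execution trace:
1. Inner try raises RuntimeError; inner `except RuntimeError as e` catches it.
2. `raise TypeError(...) from e` raises TypeError (RuntimeError is attached as __cause__, but only TypeError is active).
3. Outer `except TypeError` matches → value = 10.
4. `except RuntimeError` is not reached.
Result: 10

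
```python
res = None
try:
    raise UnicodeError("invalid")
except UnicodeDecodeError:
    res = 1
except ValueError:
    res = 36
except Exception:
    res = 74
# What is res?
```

Step-by-step execution trace:
1. `raise UnicodeError(...)` raises UnicodeError.
2. `except UnicodeDecodeError` does not match (UnicodeError is not a subclass of UnicodeDecodeError); skipped.
3. `except ValueError` matches (UnicodeError is a subclass of ValueError) → res = 36.
4. `except Exception` is not reached.
Result: 36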